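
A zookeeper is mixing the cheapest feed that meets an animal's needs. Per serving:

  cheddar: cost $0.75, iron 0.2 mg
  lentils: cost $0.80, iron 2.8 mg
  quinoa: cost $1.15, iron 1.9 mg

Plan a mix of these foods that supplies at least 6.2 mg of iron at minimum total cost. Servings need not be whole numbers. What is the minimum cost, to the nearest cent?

Cost per mg of iron: lentils $0.2857, quinoa $0.6053, cheddar $3.7500.
With no serving limits, use only lentils: 6.2 mg / 2.8 mg = 2.214 servings × $0.80 = $1.77.

$1.77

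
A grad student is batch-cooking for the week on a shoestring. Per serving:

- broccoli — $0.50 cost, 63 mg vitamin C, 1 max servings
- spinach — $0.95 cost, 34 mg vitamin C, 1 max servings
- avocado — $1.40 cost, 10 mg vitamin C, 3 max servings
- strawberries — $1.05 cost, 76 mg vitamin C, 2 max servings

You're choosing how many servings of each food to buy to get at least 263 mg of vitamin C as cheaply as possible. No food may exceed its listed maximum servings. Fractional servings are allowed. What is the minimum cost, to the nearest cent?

Cost per mg of vitamin C: broccoli $0.0079, strawberries $0.0138, spinach $0.0279, avocado $0.1400.
Take 1 serving of broccoli: +63.0 mg vitamin C for $0.50 (total $0.50, still need 200.0 mg).
Take 2 servings of strawberries: +152.0 mg vitamin C for $2.10 (total $2.60, still need 48.0 mg).
Take 1 serving of spinach: +34.0 mg vitamin C for $0.95 (total $3.55, still need 14.0 mg).
Take 1.4 servings of avocado: +14.0 mg vitamin C for $1.96 (total $5.51, still need 0.0 mg).
Filling from the cheapest source first is optimal under one linear minimum: $5.51.

$5.51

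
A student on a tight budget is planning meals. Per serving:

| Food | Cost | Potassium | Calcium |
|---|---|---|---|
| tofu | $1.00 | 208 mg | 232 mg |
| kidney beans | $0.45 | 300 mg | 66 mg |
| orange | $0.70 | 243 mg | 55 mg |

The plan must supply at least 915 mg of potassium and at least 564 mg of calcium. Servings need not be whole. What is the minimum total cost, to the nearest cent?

$2.71

At the optimum either one food covers both requirements or two foods hit both targets exactly; no other combination can be cheaper.
tofu only: max(915/208, 564/232) = 4.399 servings → $4.40.
kidney beans only: max(915/300, 564/66) = 8.545 servings → $3.85.
orange only: max(915/243, 564/55) = 10.25 servings → $7.18.
tofu + kidney beans with both tight: 1.947 servings and 1.7 servings → $2.71.
tofu + orange with both tight: 1.93 servings and 2.113 servings → $3.41.
kidney beans + orange: the both-tight solution has a negative serving — not a feasible corner.
So the least-cost plan costs $2.71.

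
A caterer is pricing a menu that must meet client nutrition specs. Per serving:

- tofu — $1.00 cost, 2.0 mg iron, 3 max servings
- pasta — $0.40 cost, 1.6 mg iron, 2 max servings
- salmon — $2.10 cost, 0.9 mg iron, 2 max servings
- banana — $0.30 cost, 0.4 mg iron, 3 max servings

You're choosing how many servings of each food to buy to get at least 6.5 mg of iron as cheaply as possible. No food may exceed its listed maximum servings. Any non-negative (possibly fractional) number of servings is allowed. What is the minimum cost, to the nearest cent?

Cost per mg of iron: pasta $0.2500, tofu $0.5000, banana $0.7500, salmon $2.3333.
Take 2 servings of pasta: +3.2 mg iron for $0.80 (total $0.80, still need 3.3 mg).
Take 1.65 servings of tofu: +3.3 mg iron for $1.65 (total $2.45, still need 0.0 mg).
Greedy by cheapest-per-mg is optimal for a single linear constraint, so the minimum cost is $2.45.

$2.45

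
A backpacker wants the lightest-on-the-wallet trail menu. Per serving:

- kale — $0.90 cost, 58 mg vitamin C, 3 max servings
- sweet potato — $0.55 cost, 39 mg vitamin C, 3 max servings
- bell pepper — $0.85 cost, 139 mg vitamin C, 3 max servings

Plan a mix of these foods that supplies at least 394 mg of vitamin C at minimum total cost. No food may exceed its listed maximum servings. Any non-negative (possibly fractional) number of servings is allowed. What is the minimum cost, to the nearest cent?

Cost per mg of vitamin C: bell pepper $0.0061, sweet potato $0.0141, kale $0.0155.
Take 2.835 servings of bell pepper: +394.0 mg vitamin C for $2.41 (total $2.41, still need 0.0 mg).
Greedy by cheapest-per-mg is optimal for a single linear constraint, so the minimum cost is $2.41.

$2.41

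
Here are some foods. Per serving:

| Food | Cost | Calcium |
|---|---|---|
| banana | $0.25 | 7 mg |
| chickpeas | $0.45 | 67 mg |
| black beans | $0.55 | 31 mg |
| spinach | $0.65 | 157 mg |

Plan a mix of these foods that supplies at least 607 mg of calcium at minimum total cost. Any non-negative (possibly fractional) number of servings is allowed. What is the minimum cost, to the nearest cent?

$2.51

Cost per mg of calcium: spinach $0.0041, chickpeas $0.0067, black beans $0.0177, banana $0.0357.
With no serving limits, use only spinach: 607 mg / 157 mg = 3.866 servings × $0.65 = $2.51.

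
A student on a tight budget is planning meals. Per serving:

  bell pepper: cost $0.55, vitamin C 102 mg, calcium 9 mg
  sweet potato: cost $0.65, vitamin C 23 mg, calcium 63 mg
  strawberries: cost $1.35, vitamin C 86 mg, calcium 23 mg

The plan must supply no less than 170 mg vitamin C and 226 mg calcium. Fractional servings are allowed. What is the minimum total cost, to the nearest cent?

With two linear requirements the optimum uses one or two foods; enumerate the corners.
bell pepper only: max(170/102, 226/9) = 25.11 servings → $13.81.
sweet potato only: max(170/23, 226/63) = 7.391 servings → $4.80.
strawberries only: max(170/86, 226/23) = 9.826 servings → $13.27.
bell pepper + sweet potato with both tight: 0.8863 servings and 3.461 servings → $2.74.
bell pepper + strawberries: intersection lies outside the first quadrant.
sweet potato + strawberries with both tight: 3.176 servings and 1.127 servings → $3.59.
So the least-cost plan costs $2.74.

$2.74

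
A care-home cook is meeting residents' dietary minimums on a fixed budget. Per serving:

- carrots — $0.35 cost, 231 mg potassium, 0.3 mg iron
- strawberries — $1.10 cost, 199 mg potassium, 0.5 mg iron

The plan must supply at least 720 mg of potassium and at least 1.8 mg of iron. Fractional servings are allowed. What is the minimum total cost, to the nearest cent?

$2.10

Compare the cost at each extreme point of the feasible region.
carrots only: max(720/231, 1.8/0.3) = 6 servings → $2.10.
strawberries only: max(720/199, 1.8/0.5) = 3.618 servings → $3.98.
carrots + strawberries with both tight: 0.03226 servings and 3.581 servings → $3.95.
So the least-cost plan costs $2.10.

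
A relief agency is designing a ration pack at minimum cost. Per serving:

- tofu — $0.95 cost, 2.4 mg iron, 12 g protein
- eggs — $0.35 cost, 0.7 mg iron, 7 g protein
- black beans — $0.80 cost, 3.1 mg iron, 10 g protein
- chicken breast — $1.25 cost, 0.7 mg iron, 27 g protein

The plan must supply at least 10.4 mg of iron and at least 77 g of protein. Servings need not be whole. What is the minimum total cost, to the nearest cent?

tofu only: max(10.4/2.4, 77/12) = 6.417 servings → $6.10.
eggs only: max(10.4/0.7, 77/7) = 14.86 servings → $5.20.
black beans only: max(10.4/3.1, 77/10) = 7.7 servings → $6.16.
chicken breast only: max(10.4/0.7, 77/27) = 14.86 servings → $18.57.
tofu + eggs with both tight: 2.25 servings and 7.143 servings → $4.64.
tofu + black beans: the both-tight solution has a negative serving — not a feasible corner.
tofu + chicken breast with both tight: 4.023 servings and 1.064 servings → $5.15.
eggs + black beans with both tight: 9.163 servings and 1.286 servings → $4.24.
eggs + chicken breast: the both-tight solution has a negative serving — not a feasible corner.
black beans + chicken breast with both tight: 2.958 servings and 1.756 servings → $4.56.
The minimum over all feasible corners is $4.24.

$4.24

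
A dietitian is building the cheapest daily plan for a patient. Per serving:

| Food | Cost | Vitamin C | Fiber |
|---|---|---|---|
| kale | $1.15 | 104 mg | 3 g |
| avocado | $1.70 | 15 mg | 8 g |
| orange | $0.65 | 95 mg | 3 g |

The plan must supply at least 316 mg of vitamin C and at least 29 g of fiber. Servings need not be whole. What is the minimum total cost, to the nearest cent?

$6.20

For a min-cost LP with two ≥-constraints, a basic feasible solution has at most two positive variables.
kale only: max(316/104, 29/3) = 9.667 servings → $11.12.
avocado only: max(316/15, 29/8) = 21.07 servings → $35.81.
orange only: max(316/95, 29/3) = 9.667 servings → $6.28.
kale + avocado with both tight: 2.659 servings and 2.628 servings → $7.53.
kale + orange with both targets exact would need a negative amount; discard.
avocado + orange with both tight: 2.527 servings and 2.927 servings → $6.20.
Cheapest feasible corner: $6.20.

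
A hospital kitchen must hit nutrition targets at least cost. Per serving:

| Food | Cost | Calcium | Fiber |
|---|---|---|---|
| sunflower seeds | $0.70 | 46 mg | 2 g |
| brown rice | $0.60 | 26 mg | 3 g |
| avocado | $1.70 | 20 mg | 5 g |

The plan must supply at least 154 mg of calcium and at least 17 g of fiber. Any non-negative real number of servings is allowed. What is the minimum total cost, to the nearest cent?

$3.47

Two binding constraints pin down two serving amounts, so the optimal mix uses at most two foods. The candidates are each food alone (scaled to the tighter of calcium/fiber) and each pair with both constraints tight.
sunflower seeds only: max(154/46, 17/2) = 8.5 servings → $5.95.
brown rice only: max(154/26, 17/3) = 5.923 servings → $3.55.
avocado only: max(154/20, 17/5) = 7.7 servings → $13.09.
sunflower seeds + brown rice with both tight: 0.2326 servings and 5.512 servings → $3.47.
sunflower seeds + avocado with both tight: 2.263 servings and 2.495 servings → $5.83.
brown rice + avocado: intersection lies outside the first quadrant.
The minimum over all feasible corners is $3.47.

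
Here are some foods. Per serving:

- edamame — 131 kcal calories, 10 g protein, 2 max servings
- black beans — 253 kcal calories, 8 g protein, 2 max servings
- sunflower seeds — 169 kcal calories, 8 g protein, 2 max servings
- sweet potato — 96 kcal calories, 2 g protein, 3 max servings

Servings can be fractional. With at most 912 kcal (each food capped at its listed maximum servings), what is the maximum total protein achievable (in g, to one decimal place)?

45.9 g

Protein per kcal: edamame 0.07634, sunflower seeds 0.04734, black beans 0.03162, sweet potato 0.02083.
Take 2 servings of edamame: uses 262 kcal, +20.0 g protein (running total 20.0 g).
Take 2 servings of sunflower seeds: uses 338 kcal, +16.0 g protein (running total 36.0 g).
Take 1.233 servings of black beans: uses 312 kcal, +9.9 g protein (running total 45.9 g).
Greedy by best ratio exhausts the calories allowance optimally: 45.9 g.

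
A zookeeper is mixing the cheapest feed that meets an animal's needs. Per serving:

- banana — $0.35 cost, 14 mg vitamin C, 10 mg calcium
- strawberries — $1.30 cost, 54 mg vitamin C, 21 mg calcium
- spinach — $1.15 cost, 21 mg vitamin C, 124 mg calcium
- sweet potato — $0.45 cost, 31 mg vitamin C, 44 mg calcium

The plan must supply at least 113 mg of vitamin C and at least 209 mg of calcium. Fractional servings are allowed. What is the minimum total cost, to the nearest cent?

$2.08

For a min-cost LP with two ≥-constraints, a basic feasible solution has at most two positive variables.
banana only: max(113/14, 209/10) = 20.9 servings → $7.32.
strawberries only: max(113/54, 209/21) = 9.952 servings → $12.94.
spinach only: max(113/21, 209/124) = 5.381 servings → $6.19.
sweet potato only: max(113/31, 209/44) = 4.75 servings → $2.14.
banana + strawberries: the both-tight solution has a negative serving — not a feasible corner.
banana + spinach with both tight: 6.306 servings and 1.177 servings → $3.56.
banana + sweet potato: the both-tight solution has a negative serving — not a feasible corner.
strawberries + spinach with both tight: 1.538 servings and 1.425 servings → $3.64.
strawberries + sweet potato: intersection lies outside the first quadrant.
spinach + sweet potato with both tight: 0.5161 servings and 3.296 servings → $2.08.
So the least-cost plan costs $2.08.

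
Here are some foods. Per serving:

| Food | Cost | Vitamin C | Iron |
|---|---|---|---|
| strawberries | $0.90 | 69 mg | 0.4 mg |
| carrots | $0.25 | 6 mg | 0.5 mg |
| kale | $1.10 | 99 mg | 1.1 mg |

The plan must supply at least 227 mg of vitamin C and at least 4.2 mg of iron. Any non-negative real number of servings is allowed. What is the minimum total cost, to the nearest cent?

$3.23

At the optimum either one food covers both requirements or two foods hit both targets exactly; no other combination can be cheaper.
strawberries only: max(227/69, 4.2/0.4) = 10.5 servings → $9.45.
carrots only: max(227/6, 4.2/0.5) = 37.83 servings → $9.46.
kale only: max(227/99, 4.2/1.1) = 3.818 servings → $4.20.
strawberries + carrots with both tight: 2.751 servings and 6.199 servings → $4.03.
strawberries + kale: the both-tight solution has a negative serving — not a feasible corner.
carrots + kale with both tight: 3.872 servings and 2.058 servings → $3.23.
So the least-cost plan costs $3.23.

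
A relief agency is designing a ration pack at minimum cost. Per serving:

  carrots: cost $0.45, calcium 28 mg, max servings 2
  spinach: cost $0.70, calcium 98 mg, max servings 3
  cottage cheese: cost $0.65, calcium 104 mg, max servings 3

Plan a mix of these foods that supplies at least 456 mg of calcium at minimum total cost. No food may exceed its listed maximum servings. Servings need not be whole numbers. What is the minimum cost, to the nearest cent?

Cost per mg of calcium: cottage cheese $0.0063, spinach $0.0071, carrots $0.0161.
Take 3 servings of cottage cheese: +312.0 mg calcium for $1.95 (total $1.95, still need 144.0 mg).
Take 1.469 servings of spinach: +144.0 mg calcium for $1.03 (total $2.98, still need 0.0 mg).
Filling from the cheapest source first is optimal under one linear minimum: $2.98.

$2.98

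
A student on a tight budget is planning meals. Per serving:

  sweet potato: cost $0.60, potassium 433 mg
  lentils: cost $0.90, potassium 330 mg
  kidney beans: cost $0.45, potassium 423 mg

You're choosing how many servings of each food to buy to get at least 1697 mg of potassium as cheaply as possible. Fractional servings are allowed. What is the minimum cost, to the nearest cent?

$1.81

Cost per mg of potassium: kidney beans $0.0011, sweet potato $0.0014, lentils $0.0027.
With no serving limits, use only kidney beans: 1697 mg / 423 mg = 4.012 servings × $0.45 = $1.81.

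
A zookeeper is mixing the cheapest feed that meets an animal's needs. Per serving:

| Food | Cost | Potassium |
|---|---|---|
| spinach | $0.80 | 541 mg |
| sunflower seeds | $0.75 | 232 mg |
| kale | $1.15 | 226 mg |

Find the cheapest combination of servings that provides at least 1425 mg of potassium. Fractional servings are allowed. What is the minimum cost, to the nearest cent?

Cost per mg of potassium: spinach $0.0015, sunflower seeds $0.0032, kale $0.0051.
With no serving limits, use only spinach: 1425 mg / 541 mg = 2.634 servings × $0.80 = $2.11.

$2.11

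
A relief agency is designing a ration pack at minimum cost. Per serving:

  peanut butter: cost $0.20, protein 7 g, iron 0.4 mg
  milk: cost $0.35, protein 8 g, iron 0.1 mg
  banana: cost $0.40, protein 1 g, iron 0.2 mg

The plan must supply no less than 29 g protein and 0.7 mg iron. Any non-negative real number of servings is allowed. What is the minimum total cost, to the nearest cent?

This is a tiny linear program; its minimum lies at a vertex of the feasible set. List the vertices and price them.
peanut butter only: max(29/7, 0.7/0.4) = 4.143 servings → $0.83.
milk only: max(29/8, 0.7/0.1) = 7 servings → $2.45.
banana only: max(29/1, 0.7/0.2) = 29 servings → $11.60.
peanut butter + milk with both tight: 1.08 servings and 2.68 servings → $1.15.
peanut butter + banana: the both-tight solution has a negative serving — not a feasible corner.
milk + banana with both tight: 3.4 servings and 1.8 servings → $1.91.
The minimum over all feasible corners is $0.83.

$0.83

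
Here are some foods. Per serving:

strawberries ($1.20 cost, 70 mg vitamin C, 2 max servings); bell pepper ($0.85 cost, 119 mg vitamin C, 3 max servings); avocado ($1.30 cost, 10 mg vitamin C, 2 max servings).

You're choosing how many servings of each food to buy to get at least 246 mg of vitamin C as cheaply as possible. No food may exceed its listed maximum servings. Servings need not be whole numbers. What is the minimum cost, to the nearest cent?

Cost per mg of vitamin C: bell pepper $0.0071, strawberries $0.0171, avocado $0.1300.
Take 2.067 servings of bell pepper: +246.0 mg vitamin C for $1.76 (total $1.76, still need 0.0 mg).
Filling from the cheapest source first is optimal under one linear minimum: $1.76.

$1.76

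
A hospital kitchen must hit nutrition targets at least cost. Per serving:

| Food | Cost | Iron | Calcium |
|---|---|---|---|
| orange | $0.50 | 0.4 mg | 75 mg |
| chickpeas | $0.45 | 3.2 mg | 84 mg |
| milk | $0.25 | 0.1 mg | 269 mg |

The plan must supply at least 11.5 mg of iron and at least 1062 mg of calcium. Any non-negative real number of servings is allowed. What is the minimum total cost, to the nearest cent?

$2.29

This is a tiny linear program; its minimum lies at a vertex of the feasible set. List the vertices and price them.
orange only: max(11.5/0.4, 1062/75) = 28.75 servings → $14.38.
chickpeas only: max(11.5/3.2, 1062/84) = 12.64 servings → $5.69.
milk only: max(11.5/0.1, 1062/269) = 115 servings → $28.75.
orange + chickpeas with both tight: 11.78 servings and 2.121 servings → $6.85.
orange + milk with both targets exact would need a negative amount; discard.
chickpeas + milk with both tight: 3.505 servings and 2.854 servings → $2.29.
Cheapest feasible corner: $2.29.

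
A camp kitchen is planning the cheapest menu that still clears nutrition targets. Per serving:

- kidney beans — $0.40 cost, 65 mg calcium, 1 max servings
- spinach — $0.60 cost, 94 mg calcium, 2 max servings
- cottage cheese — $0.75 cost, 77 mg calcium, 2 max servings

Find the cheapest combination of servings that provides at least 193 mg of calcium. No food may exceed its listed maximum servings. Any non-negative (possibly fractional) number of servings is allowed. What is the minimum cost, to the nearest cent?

$1.22

Cost per mg of calcium: kidney beans $0.0062, spinach $0.0064, cottage cheese $0.0097.
Take 1 serving of kidney beans: +65.0 mg calcium for $0.40 (total $0.40, still need 128.0 mg).
Take 1.362 servings of spinach: +128.0 mg calcium for $0.82 (total $1.22, still need 0.0 mg).
Greedy by cheapest-per-mg is optimal for a single linear constraint, so the minimum cost is $1.22.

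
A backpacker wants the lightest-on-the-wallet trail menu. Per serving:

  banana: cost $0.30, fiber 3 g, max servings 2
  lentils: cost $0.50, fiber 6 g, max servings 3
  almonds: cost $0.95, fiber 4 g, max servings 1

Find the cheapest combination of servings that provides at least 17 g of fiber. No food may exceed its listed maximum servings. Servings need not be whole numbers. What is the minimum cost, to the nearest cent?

$1.42

Cost per g of fiber: lentils $0.0833, banana $0.1000, almonds $0.2375.
Take 2.833 servings of lentils: +17.0 g fiber for $1.42 (total $1.42, still need 0.0 g).
Greedy by cheapest-per-g is optimal for a single linear constraint, so the minimum cost is $1.42.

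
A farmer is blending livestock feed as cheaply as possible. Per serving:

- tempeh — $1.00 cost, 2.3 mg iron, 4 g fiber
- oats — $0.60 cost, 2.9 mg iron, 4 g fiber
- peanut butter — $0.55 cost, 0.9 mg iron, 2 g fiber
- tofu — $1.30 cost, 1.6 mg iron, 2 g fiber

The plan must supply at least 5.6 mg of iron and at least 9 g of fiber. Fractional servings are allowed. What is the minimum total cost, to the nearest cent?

Compare the cost at each extreme point of the feasible region.
tempeh only: max(5.6/2.3, 9/4) = 2.435 servings → $2.43.
oats only: max(5.6/2.9, 9/4) = 2.25 servings → $1.35.
peanut butter only: max(5.6/0.9, 9/2) = 6.222 servings → $3.42.
tofu only: max(5.6/1.6, 9/2) = 4.5 servings → $5.85.
tempeh + oats with both tight: 1.542 servings and 0.7083 servings → $1.97.
tempeh + peanut butter with both targets exact would need a negative amount; discard.
tempeh + tofu with both tight: 1.778 servings and 0.9444 servings → $3.01.
oats + peanut butter with both tight: 1.409 servings and 1.682 servings → $1.77.
oats + tofu: the both-tight solution has a negative serving — not a feasible corner.
peanut butter + tofu with both tight: 2.286 servings and 2.214 servings → $4.14.
Cheapest feasible corner: $1.35.

$1.35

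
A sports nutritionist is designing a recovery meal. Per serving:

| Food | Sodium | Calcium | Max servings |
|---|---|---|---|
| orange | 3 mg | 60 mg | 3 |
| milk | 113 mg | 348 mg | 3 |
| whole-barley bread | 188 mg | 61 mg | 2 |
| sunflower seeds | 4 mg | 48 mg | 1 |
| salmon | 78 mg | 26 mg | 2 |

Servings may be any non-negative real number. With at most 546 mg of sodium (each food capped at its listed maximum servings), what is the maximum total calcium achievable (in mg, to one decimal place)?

1336.3 mg

Calcium per mg sodium: orange 20, sunflower seeds 12, milk 3.08, salmon 0.3333, whole-barley bread 0.3245.
Take 3 servings of orange: uses 9 mg sodium, +180.0 mg calcium (running total 180.0 mg).
Take 1 serving of sunflower seeds: uses 4 mg sodium, +48.0 mg calcium (running total 228.0 mg).
Take 3 servings of milk: uses 339 mg sodium, +1044.0 mg calcium (running total 1272.0 mg).
Take 2 servings of salmon: uses 156 mg sodium, +52.0 mg calcium (running total 1324.0 mg).
Take 0.2021 servings of whole-barley bread: uses 38 mg sodium, +12.3 mg calcium (running total 1336.3 mg).
Filling greedily by calcium-per-mg sodium is optimal for one linear limit, giving 1336.3 mg.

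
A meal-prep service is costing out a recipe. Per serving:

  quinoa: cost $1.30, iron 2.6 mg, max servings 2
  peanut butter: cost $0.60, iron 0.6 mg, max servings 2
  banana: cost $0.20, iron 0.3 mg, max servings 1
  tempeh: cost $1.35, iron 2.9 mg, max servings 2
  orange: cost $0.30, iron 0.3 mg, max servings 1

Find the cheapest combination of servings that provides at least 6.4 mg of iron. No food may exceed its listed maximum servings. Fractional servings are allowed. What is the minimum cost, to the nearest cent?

Cost per mg of iron: tempeh $0.4655, quinoa $0.5000, banana $0.6667, peanut butter $1.0000, orange $1.0000.
Take 2 servings of tempeh: +5.8 mg iron for $2.70 (total $2.70, still need 0.6 mg).
Take 0.2308 servings of quinoa: +0.6 mg iron for $0.30 (total $3.00, still need 0.0 mg).
Greedy by cheapest-per-mg is optimal for a single linear constraint, so the minimum cost is $3.00.

$3.00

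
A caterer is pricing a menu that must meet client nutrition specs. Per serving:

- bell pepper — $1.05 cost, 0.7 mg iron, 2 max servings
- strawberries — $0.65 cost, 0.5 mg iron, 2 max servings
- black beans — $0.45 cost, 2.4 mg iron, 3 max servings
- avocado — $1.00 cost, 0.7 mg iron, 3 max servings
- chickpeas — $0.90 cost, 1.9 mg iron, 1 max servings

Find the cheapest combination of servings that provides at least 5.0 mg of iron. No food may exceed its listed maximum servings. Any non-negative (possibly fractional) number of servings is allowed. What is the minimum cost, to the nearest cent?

$0.94

Cost per mg of iron: black beans $0.1875, chickpeas $0.4737, strawberries $1.3000, avocado $1.4286, bell pepper $1.5000.
Take 2.083 servings of black beans: +5.0 mg iron for $0.94 (total $0.94, still need 0.0 mg).
Filling from the cheapest source first is optimal under one linear minimum: $0.94.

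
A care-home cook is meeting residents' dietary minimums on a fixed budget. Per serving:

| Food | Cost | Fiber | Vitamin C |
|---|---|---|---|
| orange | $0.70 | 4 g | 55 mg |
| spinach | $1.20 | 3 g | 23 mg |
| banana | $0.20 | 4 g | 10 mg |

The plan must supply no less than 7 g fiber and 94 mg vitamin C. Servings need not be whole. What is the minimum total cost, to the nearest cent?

At the optimum either one food covers both requirements or two foods hit both targets exactly; no other combination can be cheaper.
orange only: max(7/4, 94/55) = 1.75 servings → $1.23.
spinach only: max(7/3, 94/23) = 4.087 servings → $4.90.
banana only: max(7/4, 94/10) = 9.4 servings → $1.88.
orange + spinach with both tight: 1.658 servings and 0.1233 servings → $1.31.
orange + banana with both tight: 1.7 servings and 0.05 servings → $1.20.
spinach + banana: the both-tight solution has a negative serving — not a feasible corner.
The minimum over all feasible corners is $1.20.

$1.20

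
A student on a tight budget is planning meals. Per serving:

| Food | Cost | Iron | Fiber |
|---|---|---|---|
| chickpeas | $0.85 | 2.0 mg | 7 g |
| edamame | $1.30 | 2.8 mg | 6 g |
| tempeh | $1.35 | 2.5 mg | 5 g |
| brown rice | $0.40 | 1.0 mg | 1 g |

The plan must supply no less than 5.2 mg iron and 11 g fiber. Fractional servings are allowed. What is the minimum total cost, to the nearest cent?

Check every corner: each single food scaled to meet both minima, and each pair solved so both constraints bind.
chickpeas only: max(5.2/2.0, 11/7) = 2.6 servings → $2.21.
edamame only: max(5.2/2.8, 11/6) = 1.857 servings → $2.41.
tempeh only: max(5.2/2.5, 11/5) = 2.2 servings → $2.97.
brown rice only: max(5.2/1.0, 11/1) = 11 servings → $4.40.
chickpeas + edamame: the both-tight solution has a negative serving — not a feasible corner.
chickpeas + tempeh with both tight: 0.2 servings and 1.92 servings → $2.76.
chickpeas + brown rice with both tight: 1.16 servings and 2.88 servings → $2.14.
edamame + tempeh with both tight: 1.5 servings and 0.4 servings → $2.49.
edamame + brown rice with both tight: 1.812 servings and 0.125 servings → $2.41.
tempeh + brown rice: intersection lies outside the first quadrant.
So the least-cost plan costs $2.14.

$2.14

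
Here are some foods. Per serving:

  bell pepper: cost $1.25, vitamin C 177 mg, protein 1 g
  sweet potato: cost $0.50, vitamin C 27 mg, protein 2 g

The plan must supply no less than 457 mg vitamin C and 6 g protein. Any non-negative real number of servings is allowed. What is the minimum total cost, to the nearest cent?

A basic optimal solution has at most two foods positive. Try each food alone and each pair with both targets met exactly.
bell pepper only: max(457/177, 6/1) = 6 servings → $7.50.
sweet potato only: max(457/27, 6/2) = 16.93 servings → $8.46.
bell pepper + sweet potato with both tight: 2.3 servings and 1.85 servings → $3.80.
So the least-cost plan costs $3.80.

$3.80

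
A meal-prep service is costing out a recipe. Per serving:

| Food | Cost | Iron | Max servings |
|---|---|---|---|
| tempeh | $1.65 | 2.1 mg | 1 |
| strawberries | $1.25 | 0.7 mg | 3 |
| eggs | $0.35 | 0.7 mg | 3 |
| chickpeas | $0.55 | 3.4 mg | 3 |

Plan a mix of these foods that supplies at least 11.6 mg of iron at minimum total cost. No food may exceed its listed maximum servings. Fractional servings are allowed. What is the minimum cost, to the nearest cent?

$2.35

Cost per mg of iron: chickpeas $0.1618, eggs $0.5000, tempeh $0.7857, strawberries $1.7857.
Take 3 servings of chickpeas: +10.2 mg iron for $1.65 (total $1.65, still need 1.4 mg).
Take 2 servings of eggs: +1.4 mg iron for $0.70 (total $2.35, still need 0.0 mg).
Greedy by cheapest-per-mg is optimal for a single linear constraint, so the minimum cost is $2.35.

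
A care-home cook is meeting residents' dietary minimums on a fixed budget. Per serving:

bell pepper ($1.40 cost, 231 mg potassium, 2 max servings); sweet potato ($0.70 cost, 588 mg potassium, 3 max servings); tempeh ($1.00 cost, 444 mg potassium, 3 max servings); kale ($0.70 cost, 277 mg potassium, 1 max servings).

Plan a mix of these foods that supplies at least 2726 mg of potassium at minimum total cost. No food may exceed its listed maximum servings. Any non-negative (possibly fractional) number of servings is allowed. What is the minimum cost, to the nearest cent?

Cost per mg of potassium: sweet potato $0.0012, tempeh $0.0023, kale $0.0025, bell pepper $0.0061.
Take 3 servings of sweet potato: +1764.0 mg potassium for $2.10 (total $2.10, still need 962.0 mg).
Take 2.167 servings of tempeh: +962.0 mg potassium for $2.17 (total $4.27, still need 0.0 mg).
Greedy by cheapest-per-mg is optimal for a single linear constraint, so the minimum cost is $4.27.

$4.27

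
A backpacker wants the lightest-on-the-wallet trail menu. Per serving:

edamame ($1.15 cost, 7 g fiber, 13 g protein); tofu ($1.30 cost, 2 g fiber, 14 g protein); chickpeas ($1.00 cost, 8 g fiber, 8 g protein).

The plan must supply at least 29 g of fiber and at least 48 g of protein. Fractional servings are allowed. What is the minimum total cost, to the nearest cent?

$4.50

edamame only: max(29/7, 48/13) = 4.143 servings → $4.76.
tofu only: max(29/2, 48/14) = 14.5 servings → $18.85.
chickpeas only: max(29/8, 48/8) = 6 servings → $6.00.
edamame + tofu with both targets exact would need a negative amount; discard.
edamame + chickpeas with both tight: 3.167 servings and 0.8542 servings → $4.50.
tofu + chickpeas with both tight: 1.583 servings and 3.229 servings → $5.29.
Cheapest feasible corner: $4.50.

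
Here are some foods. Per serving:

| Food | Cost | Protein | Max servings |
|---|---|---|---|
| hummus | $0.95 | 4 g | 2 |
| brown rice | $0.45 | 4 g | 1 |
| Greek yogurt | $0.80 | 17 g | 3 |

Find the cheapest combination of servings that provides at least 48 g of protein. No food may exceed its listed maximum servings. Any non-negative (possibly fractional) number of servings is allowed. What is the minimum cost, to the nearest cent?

$2.26

Cost per g of protein: Greek yogurt $0.0471, brown rice $0.1125, hummus $0.2375.
Take 2.824 servings of Greek yogurt: +48.0 g protein for $2.26 (total $2.26, still need 0.0 g).
Filling from the cheapest source first is optimal under one linear minimum: $2.26.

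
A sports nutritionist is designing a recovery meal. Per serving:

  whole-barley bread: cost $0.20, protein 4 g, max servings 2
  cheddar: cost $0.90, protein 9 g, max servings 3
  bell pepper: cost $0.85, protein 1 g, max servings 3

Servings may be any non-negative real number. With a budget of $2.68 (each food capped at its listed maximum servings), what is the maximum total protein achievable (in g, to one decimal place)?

30.8 g

Protein per dollar: whole-barley bread 20, cheddar 10, bell pepper 1.176.
Take 2 servings of whole-barley bread: spends $0.40, +8.0 g protein (running total 8.0 g).
Take 2.533 servings of cheddar: spends $2.28, +22.8 g protein (running total 30.8 g).
Greedy by best ratio exhausts the cost allowance optimally: 30.8 g.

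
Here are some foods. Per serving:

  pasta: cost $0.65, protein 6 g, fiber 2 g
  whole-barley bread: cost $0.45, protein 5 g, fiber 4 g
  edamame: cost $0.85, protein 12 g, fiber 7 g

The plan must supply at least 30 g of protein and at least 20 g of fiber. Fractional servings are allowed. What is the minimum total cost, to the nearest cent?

This is a tiny linear program; its minimum lies at a vertex of the feasible set. List the vertices and price them.
pasta only: max(30/6, 20/2) = 10 servings → $6.50.
whole-barley bread only: max(30/5, 20/4) = 6 servings → $2.70.
edamame only: max(30/12, 20/7) = 2.857 servings → $2.43.
pasta + whole-barley bread with both tight: 1.429 servings and 4.286 servings → $2.86.
pasta + edamame: the both-tight solution has a negative serving — not a feasible corner.
whole-barley bread + edamame with both tight: 2.308 servings and 1.538 servings → $2.35.
The minimum over all feasible corners is $2.35.

$2.35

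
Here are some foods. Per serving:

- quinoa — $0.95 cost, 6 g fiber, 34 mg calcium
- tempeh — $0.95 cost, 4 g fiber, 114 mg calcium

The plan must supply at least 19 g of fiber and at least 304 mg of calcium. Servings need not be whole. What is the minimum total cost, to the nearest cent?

$3.69

At the optimum either one food covers both requirements or two foods hit both targets exactly; no other combination can be cheaper.
quinoa only: max(19/6, 304/34) = 8.941 servings → $8.49.
tempeh only: max(19/4, 304/114) = 4.75 servings → $4.51.
quinoa + tempeh with both tight: 1.734 servings and 2.15 servings → $3.69.
Cheapest feasible corner: $3.69.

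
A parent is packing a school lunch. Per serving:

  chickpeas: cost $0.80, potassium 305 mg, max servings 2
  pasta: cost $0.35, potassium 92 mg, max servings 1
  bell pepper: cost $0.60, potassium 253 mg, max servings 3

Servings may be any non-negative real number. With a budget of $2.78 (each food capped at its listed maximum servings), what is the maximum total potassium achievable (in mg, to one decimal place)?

Potassium per dollar: bell pepper 421.7, chickpeas 381.2, pasta 262.9.
Take 3 servings of bell pepper: spends $1.80, +759.0 mg potassium (running total 759.0 mg).
Take 1.225 servings of chickpeas: spends $0.98, +373.6 mg potassium (running total 1132.6 mg).
Filling greedily by potassium-per-dollar is optimal for one linear limit, giving 1132.6 mg.

1132.6 mg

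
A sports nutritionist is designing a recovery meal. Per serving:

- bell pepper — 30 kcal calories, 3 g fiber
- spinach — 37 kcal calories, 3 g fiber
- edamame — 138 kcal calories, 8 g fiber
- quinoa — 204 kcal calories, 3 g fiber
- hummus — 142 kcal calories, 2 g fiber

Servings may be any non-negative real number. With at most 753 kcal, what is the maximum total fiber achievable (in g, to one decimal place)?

Fiber per kcal: bell pepper 0.1, spinach 0.08108, edamame 0.05797, quinoa 0.01471, hummus 0.01408.
With no serving limits, spend the whole calories allowance on bell pepper: 753 kcal / 30 kcal × 3 g = 75.3 g.

75.3 g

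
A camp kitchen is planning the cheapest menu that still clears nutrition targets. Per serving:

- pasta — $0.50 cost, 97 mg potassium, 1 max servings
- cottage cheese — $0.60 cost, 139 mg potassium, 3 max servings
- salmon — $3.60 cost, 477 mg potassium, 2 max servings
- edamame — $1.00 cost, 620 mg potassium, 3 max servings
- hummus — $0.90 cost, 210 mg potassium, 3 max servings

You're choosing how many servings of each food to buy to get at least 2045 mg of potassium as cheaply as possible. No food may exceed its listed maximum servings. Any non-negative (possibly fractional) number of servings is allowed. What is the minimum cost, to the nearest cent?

$3.79

Cost per mg of potassium: edamame $0.0016, hummus $0.0043, cottage cheese $0.0043, pasta $0.0052, salmon $0.0075.
Take 3 servings of edamame: +1860.0 mg potassium for $3.00 (total $3.00, still need 185.0 mg).
Take 0.881 servings of hummus: +185.0 mg potassium for $0.79 (total $3.79, still need 0.0 mg).
Greedy by cheapest-per-mg is optimal for a single linear constraint, so the minimum cost is $3.79.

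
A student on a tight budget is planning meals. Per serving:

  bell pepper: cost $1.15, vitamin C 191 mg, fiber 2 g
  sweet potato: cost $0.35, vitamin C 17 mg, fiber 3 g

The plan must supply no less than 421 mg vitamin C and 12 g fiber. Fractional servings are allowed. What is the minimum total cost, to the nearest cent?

$3.20

The cheapest plan sits at a corner of the feasible region — with two constraints it uses at most two foods.
bell pepper only: max(421/191, 12/2) = 6 servings → $6.90.
sweet potato only: max(421/17, 12/3) = 24.76 servings → $8.67.
bell pepper + sweet potato with both tight: 1.965 servings and 2.69 servings → $3.20.
Cheapest feasible corner: $3.20.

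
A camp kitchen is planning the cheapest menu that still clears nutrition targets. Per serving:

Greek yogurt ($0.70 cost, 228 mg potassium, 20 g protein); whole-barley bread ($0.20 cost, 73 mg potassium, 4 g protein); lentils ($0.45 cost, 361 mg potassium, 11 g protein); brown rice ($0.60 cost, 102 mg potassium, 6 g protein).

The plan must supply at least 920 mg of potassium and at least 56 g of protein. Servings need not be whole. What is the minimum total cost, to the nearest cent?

An LP optimum is at a vertex; with two nutrient constraints at most two foods are used. Check each candidate.
Greek yogurt only: max(920/228, 56/20) = 4.035 servings → $2.82.
whole-barley bread only: max(920/73, 56/4) = 14 servings → $2.80.
lentils only: max(920/361, 56/11) = 5.091 servings → $2.29.
brown rice only: max(920/102, 56/6) = 9.333 servings → $5.60.
Greek yogurt + whole-barley bread with both tight: 0.7445 servings and 10.28 servings → $2.58.
Greek yogurt + lentils with both tight: 2.143 servings and 1.195 servings → $2.04.
Greek yogurt + brown rice with both tight: 0.2857 servings and 8.381 servings → $5.23.
whole-barley bread + lentils: the both-tight solution has a negative serving — not a feasible corner.
whole-barley bread + brown rice: the both-tight solution has a negative serving — not a feasible corner.
lentils + brown rice: the both-tight solution has a negative serving — not a feasible corner.
Cheapest feasible corner: $2.04.

$2.04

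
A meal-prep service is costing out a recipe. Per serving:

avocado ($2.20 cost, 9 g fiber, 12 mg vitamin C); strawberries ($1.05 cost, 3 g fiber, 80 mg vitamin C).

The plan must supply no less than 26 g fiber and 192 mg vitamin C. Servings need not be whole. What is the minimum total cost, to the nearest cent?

$7.01

avocado only: max(26/9, 192/12) = 16 servings → $35.20.
strawberries only: max(26/3, 192/80) = 8.667 servings → $9.10.
avocado + strawberries with both tight: 2.199 servings and 2.07 servings → $7.01.
The minimum over all feasible corners is $7.01.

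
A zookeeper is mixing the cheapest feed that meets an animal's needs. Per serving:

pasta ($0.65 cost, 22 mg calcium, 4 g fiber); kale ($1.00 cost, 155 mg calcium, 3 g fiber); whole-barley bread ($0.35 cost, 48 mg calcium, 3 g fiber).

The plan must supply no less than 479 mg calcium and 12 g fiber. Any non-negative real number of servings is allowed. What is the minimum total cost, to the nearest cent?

$3.14

Compare the cost at each extreme point of the feasible region.
pasta only: max(479/22, 12/4) = 21.77 servings → $14.15.
kale only: max(479/155, 12/3) = 4 servings → $4.00.
whole-barley bread only: max(479/48, 12/3) = 9.979 servings → $3.49.
pasta + kale with both tight: 0.7635 servings and 2.982 servings → $3.48.
pasta + whole-barley bread: the both-tight solution has a negative serving — not a feasible corner.
kale + whole-barley bread with both tight: 2.682 servings and 1.318 servings → $3.14.
So the least-cost plan costs $3.14.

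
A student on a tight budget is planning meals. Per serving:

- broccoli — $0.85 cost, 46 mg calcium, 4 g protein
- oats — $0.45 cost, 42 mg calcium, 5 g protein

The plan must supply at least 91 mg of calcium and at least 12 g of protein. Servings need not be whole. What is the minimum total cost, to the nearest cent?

$1.08

broccoli only: max(91/46, 12/4) = 3 servings → $2.55.
oats only: max(91/42, 12/5) = 2.4 servings → $1.08.
broccoli + oats with both targets exact would need a negative amount; discard.
Cheapest feasible corner: $1.08.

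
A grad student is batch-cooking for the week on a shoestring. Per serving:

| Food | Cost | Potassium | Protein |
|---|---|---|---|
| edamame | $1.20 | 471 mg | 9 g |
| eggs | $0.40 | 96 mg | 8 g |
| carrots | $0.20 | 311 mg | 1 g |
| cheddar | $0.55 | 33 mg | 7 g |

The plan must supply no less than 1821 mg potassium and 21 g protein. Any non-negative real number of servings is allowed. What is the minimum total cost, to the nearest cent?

For a min-cost LP with two ≥-constraints, a basic feasible solution has at most two positive variables.
edamame only: max(1821/471, 21/9) = 3.866 servings → $4.64.
eggs only: max(1821/96, 21/8) = 18.97 servings → $7.59.
carrots only: max(1821/311, 21/1) = 21 servings → $4.20.
cheddar only: max(1821/33, 21/7) = 55.18 servings → $30.35.
edamame + eggs: the both-tight solution has a negative serving — not a feasible corner.
edamame + carrots with both tight: 2.023 servings and 2.791 servings → $2.99.
edamame + cheddar: intersection lies outside the first quadrant.
eggs + carrots with both tight: 1.969 servings and 5.247 servings → $1.84.
eggs + cheddar: the both-tight solution has a negative serving — not a feasible corner.
carrots + cheddar with both tight: 5.622 servings and 2.197 servings → $2.33.
The minimum over all feasible corners is $1.84.

$1.84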